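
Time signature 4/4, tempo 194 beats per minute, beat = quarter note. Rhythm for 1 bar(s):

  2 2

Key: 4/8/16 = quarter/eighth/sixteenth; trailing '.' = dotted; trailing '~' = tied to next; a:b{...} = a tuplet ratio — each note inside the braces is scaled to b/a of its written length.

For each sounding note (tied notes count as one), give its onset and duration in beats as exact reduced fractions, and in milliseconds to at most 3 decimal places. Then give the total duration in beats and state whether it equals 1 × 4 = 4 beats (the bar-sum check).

1) 0.0ms=0b +618.557ms=2b
2) 618.557ms=2b +618.557ms=2b
Σ=4b of 4 (194bpm 4/4) — PASS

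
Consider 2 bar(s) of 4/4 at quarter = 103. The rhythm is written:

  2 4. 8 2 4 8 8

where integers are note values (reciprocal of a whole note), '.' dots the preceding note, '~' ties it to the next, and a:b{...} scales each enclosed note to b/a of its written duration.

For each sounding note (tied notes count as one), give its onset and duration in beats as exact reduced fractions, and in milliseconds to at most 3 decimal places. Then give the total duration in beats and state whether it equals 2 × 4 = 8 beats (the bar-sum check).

1) 0.0ms=0b +1165.049ms=2b
2) 1165.049ms=2b +873.786ms=3/2b
3) 2038.835ms=7/2b +291.262ms=1/2b
4) 2330.097ms=4b +1165.049ms=2b
5) 3495.146ms=6b +582.524ms=1b
6) 4077.67ms=7b +291.262ms=1/2b
7) 4368.932ms=15/2b +291.262ms=1/2b
Σ=8b of 8 (103bpm 4/4) — PASS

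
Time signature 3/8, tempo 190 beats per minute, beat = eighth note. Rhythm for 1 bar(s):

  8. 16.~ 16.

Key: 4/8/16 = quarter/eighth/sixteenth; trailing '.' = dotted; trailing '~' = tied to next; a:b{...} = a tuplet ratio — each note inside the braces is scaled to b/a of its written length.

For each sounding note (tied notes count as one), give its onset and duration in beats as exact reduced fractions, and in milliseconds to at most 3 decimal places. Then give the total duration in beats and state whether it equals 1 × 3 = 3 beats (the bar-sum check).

1) 0.0ms=0b +473.684ms=3/2b
2) 473.684ms=3/2b +473.684ms=3/2b
Σ=3b of 3 (190bpm 3/8) — PASS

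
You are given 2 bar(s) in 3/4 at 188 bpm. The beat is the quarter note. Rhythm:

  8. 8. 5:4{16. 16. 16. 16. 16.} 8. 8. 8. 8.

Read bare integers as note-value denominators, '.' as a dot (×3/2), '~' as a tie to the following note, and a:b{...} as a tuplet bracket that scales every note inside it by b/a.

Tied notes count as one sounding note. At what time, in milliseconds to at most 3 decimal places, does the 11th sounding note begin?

note 11 onset = 21/4b = 1675.532ms

1. 0.0ms @ 0 + 239.362ms (3/4)
2. 239.362ms @ 3/4 + 239.362ms (3/4)
3. 478.723ms @ 3/2 + 95.745ms (3/10)
4. 574.468ms @ 9/5 + 95.745ms (3/10)
5. 670.213ms @ 21/10 + 95.745ms (3/10)
6. 765.957ms @ 12/5 + 95.745ms (3/10)
7. 861.702ms @ 27/10 + 95.745ms (3/10)
8. 957.447ms @ 3 + 239.362ms (3/4)
9. 1196.809ms @ 15/4 + 239.362ms (3/4)
10. 1436.17ms @ 9/2 + 239.362ms (3/4)
11. 1675.532ms @ 21/4 + 239.362ms (3/4)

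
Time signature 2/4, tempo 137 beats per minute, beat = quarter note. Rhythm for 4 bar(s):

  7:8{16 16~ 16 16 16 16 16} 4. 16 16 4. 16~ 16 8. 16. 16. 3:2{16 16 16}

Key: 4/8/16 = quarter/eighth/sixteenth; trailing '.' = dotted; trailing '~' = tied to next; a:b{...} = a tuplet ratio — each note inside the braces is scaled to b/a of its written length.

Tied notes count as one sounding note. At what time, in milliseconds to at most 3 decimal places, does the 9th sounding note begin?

note 9 onset = 15/4b = 1642.336ms

1. 0.0ms @ 0 + 125.13ms (2/7)
2. 125.13ms @ 2/7 + 250.261ms (4/7)
3. 375.391ms @ 6/7 + 125.13ms (2/7)
4. 500.521ms @ 8/7 + 125.13ms (2/7)
5. 625.652ms @ 10/7 + 125.13ms (2/7)
6. 750.782ms @ 12/7 + 125.13ms (2/7)
7. 875.912ms @ 2 + 656.934ms (3/2)
8. 1532.847ms @ 7/2 + 109.489ms (1/4)
9. 1642.336ms @ 15/4 + 109.489ms (1/4)
10. 1751.825ms @ 4 + 656.934ms (3/2)
11. 2408.759ms @ 11/2 + 218.978ms (1/2)
12. 2627.737ms @ 6 + 328.467ms (3/4)
13. 2956.204ms @ 27/4 + 164.234ms (3/8)
14. 3120.438ms @ 57/8 + 164.234ms (3/8)
15. 3284.672ms @ 15/2 + 72.993ms (1/6)
16. 3357.664ms @ 23/3 + 72.993ms (1/6)
17. 3430.657ms @ 47/6 + 72.993ms (1/6)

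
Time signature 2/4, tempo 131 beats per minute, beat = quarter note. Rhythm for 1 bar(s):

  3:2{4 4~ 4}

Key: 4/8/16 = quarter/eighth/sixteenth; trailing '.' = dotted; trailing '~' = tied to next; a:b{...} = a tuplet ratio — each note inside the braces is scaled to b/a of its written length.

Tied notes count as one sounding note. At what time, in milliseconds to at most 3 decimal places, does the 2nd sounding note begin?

1. 0.0ms @ 0 + 305.344ms (2/3)
2. 305.344ms @ 2/3 + 610.687ms (4/3)

note 2 onset = 2/3b = 305.344ms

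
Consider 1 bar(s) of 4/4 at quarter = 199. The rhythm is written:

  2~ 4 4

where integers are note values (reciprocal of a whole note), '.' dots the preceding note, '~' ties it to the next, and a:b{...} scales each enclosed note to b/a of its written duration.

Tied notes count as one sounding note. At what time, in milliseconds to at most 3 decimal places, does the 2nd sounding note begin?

1. 0.0ms @ 0 + 904.523ms (3)
2. 904.523ms @ 3 + 301.508ms (1)

note 2 onset = 3b = 904.523ms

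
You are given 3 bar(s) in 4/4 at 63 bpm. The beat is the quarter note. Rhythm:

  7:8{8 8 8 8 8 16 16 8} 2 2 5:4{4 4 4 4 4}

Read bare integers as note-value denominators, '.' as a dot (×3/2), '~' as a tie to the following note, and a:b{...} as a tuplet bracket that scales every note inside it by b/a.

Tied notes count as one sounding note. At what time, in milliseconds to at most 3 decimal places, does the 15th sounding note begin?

note 15 onset = 56/5b = 10666.667ms

1. 0.0ms @ 0 + 544.218ms (4/7)
2. 544.218ms @ 4/7 + 544.218ms (4/7)
3. 1088.435ms @ 8/7 + 544.218ms (4/7)
4. 1632.653ms @ 12/7 + 544.218ms (4/7)
5. 2176.871ms @ 16/7 + 544.218ms (4/7)
6. 2721.088ms @ 20/7 + 272.109ms (2/7)
7. 2993.197ms @ 22/7 + 272.109ms (2/7)
8. 3265.306ms @ 24/7 + 544.218ms (4/7)
9. 3809.524ms @ 4 + 1904.762ms (2)
10. 5714.286ms @ 6 + 1904.762ms (2)
11. 7619.048ms @ 8 + 761.905ms (4/5)
12. 8380.952ms @ 44/5 + 761.905ms (4/5)
13. 9142.857ms @ 48/5 + 761.905ms (4/5)
14. 9904.762ms @ 52/5 + 761.905ms (4/5)
15. 10666.667ms @ 56/5 + 761.905ms (4/5)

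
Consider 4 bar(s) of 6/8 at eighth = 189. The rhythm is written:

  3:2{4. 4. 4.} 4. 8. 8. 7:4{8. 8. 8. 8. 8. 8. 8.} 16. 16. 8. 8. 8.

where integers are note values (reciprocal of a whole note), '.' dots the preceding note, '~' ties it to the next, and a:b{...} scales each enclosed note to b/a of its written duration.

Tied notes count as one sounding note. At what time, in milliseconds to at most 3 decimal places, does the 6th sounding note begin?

note 6 onset = 21/2b = 3333.333ms

1. 0.0ms @ 0 + 634.921ms (2)
2. 634.921ms @ 2 + 634.921ms (2)
3. 1269.841ms @ 4 + 634.921ms (2)
4. 1904.762ms @ 6 + 952.381ms (3)
5. 2857.143ms @ 9 + 476.19ms (3/2)
6. 3333.333ms @ 21/2 + 476.19ms (3/2)
7. 3809.524ms @ 12 + 272.109ms (6/7)
8. 4081.633ms @ 90/7 + 272.109ms (6/7)
9. 4353.741ms @ 96/7 + 272.109ms (6/7)
10. 4625.85ms @ 102/7 + 272.109ms (6/7)
11. 4897.959ms @ 108/7 + 272.109ms (6/7)
12. 5170.068ms @ 114/7 + 272.109ms (6/7)
13. 5442.177ms @ 120/7 + 272.109ms (6/7)
14. 5714.286ms @ 18 + 238.095ms (3/4)
15. 5952.381ms @ 75/4 + 238.095ms (3/4)
16. 6190.476ms @ 39/2 + 476.19ms (3/2)
17. 6666.667ms @ 21 + 476.19ms (3/2)
18. 7142.857ms @ 45/2 + 476.19ms (3/2)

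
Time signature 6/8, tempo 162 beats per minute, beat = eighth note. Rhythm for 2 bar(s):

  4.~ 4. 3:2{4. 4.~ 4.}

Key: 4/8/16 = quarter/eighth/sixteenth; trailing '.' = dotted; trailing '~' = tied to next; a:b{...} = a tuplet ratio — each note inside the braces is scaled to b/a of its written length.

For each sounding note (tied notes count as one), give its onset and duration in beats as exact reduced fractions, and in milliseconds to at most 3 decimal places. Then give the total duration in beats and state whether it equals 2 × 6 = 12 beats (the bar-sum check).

1) 0.0ms=0b +2222.222ms=6b
2) 2222.222ms=6b +740.741ms=2b
3) 2962.963ms=8b +1481.481ms=4b
Σ=12b of 12 (162bpm 6/8) — PASS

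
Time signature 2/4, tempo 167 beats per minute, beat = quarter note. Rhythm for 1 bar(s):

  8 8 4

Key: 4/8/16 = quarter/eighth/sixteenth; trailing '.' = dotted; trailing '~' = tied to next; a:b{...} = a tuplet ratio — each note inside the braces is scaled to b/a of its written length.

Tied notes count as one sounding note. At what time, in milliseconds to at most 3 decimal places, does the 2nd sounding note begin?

1. 0.0ms @ 0 + 179.641ms (1/2)
2. 179.641ms @ 1/2 + 179.641ms (1/2)
3. 359.281ms @ 1 + 359.281ms (1)

note 2 onset = 1/2b = 179.641ms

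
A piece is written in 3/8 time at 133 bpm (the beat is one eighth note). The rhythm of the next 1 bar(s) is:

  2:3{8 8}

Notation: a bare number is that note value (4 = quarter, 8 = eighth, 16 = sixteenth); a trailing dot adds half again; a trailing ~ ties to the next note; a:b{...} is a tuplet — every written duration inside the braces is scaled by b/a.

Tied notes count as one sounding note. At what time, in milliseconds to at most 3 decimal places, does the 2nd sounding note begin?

note 2 onset = 3/2b = 676.692ms

1. 0.0ms @ 0 + 676.692ms (3/2)
2. 676.692ms @ 3/2 + 676.692ms (3/2)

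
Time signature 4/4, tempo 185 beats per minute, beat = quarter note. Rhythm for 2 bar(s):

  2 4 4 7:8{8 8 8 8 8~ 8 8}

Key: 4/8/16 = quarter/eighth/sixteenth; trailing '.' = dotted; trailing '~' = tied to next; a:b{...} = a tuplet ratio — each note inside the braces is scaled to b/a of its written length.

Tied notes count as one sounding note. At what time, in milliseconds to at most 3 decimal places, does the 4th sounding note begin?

1. 0.0ms @ 0 + 648.649ms (2)
2. 648.649ms @ 2 + 324.324ms (1)
3. 972.973ms @ 3 + 324.324ms (1)
4. 1297.297ms @ 4 + 185.328ms (4/7)
5. 1482.625ms @ 32/7 + 185.328ms (4/7)
6. 1667.954ms @ 36/7 + 185.328ms (4/7)
7. 1853.282ms @ 40/7 + 185.328ms (4/7)
8. 2038.61ms @ 44/7 + 370.656ms (8/7)
9. 2409.266ms @ 52/7 + 185.328ms (4/7)

note 4 onset = 4b = 1297.297ms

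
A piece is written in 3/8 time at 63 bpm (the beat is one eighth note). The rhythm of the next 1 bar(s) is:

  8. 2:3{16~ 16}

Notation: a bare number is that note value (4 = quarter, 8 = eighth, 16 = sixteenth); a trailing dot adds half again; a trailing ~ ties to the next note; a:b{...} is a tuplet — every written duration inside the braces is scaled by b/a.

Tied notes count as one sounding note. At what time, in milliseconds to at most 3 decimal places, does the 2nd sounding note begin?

note 2 onset = 3/2b = 1428.571ms

1. 0.0ms @ 0 + 1428.571ms (3/2)
2. 1428.571ms @ 3/2 + 1428.571ms (3/2)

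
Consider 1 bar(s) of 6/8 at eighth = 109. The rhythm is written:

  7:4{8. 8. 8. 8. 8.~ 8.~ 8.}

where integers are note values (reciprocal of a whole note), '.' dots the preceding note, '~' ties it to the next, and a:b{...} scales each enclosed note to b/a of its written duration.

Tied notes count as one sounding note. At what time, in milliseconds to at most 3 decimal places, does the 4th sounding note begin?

note 4 onset = 18/7b = 1415.465ms

1. 0.0ms @ 0 + 471.822ms (6/7)
2. 471.822ms @ 6/7 + 471.822ms (6/7)
3. 943.644ms @ 12/7 + 471.822ms (6/7)
4. 1415.465ms @ 18/7 + 471.822ms (6/7)
5. 1887.287ms @ 24/7 + 1415.465ms (18/7)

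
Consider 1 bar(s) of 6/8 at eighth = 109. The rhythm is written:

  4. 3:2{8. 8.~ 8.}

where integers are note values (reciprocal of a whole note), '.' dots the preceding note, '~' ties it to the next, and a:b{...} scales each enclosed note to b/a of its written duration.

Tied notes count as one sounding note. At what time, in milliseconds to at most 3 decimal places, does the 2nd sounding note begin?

1. 0.0ms @ 0 + 1651.376ms (3)
2. 1651.376ms @ 3 + 550.459ms (1)
3. 2201.835ms @ 4 + 1100.917ms (2)

note 2 onset = 3b = 1651.376ms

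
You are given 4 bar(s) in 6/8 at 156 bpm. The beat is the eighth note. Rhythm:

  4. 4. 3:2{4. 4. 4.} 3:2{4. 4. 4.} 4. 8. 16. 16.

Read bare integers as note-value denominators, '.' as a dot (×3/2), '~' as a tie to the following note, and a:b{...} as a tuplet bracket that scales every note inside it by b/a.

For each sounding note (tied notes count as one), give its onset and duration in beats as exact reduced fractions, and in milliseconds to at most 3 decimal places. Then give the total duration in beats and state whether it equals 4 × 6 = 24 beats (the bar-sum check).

1) 0.0ms=0b +1153.846ms=3b
2) 1153.846ms=3b +1153.846ms=3b
3) 2307.692ms=6b +769.231ms=2b
4) 3076.923ms=8b +769.231ms=2b
5) 3846.154ms=10b +769.231ms=2b
6) 4615.385ms=12b +769.231ms=2b
7) 5384.615ms=14b +769.231ms=2b
8) 6153.846ms=16b +769.231ms=2b
9) 6923.077ms=18b +1153.846ms=3b
10) 8076.923ms=21b +576.923ms=3/2b
11) 8653.846ms=45/2b +288.462ms=3/4b
12) 8942.308ms=93/4b +288.462ms=3/4b
Σ=24b of 24 (156bpm 6/8) — PASS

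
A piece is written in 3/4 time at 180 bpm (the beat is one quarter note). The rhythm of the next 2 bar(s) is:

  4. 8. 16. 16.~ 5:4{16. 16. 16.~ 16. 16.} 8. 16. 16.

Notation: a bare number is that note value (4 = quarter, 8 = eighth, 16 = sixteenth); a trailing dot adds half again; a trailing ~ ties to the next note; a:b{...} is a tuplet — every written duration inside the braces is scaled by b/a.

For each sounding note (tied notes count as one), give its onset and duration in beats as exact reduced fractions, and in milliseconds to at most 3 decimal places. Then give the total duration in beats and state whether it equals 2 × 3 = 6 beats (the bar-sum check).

1) 0.0ms=0b +500.0ms=3/2b
2) 500.0ms=3/2b +250.0ms=3/4b
3) 750.0ms=9/4b +125.0ms=3/8b
4) 875.0ms=21/8b +225.0ms=27/40b
5) 1100.0ms=33/10b +100.0ms=3/10b
6) 1200.0ms=18/5b +200.0ms=3/5b
7) 1400.0ms=21/5b +100.0ms=3/10b
8) 1500.0ms=9/2b +250.0ms=3/4b
9) 1750.0ms=21/4b +125.0ms=3/8b
10) 1875.0ms=45/8b +125.0ms=3/8b
Σ=6b of 6 (180bpm 3/4) — PASS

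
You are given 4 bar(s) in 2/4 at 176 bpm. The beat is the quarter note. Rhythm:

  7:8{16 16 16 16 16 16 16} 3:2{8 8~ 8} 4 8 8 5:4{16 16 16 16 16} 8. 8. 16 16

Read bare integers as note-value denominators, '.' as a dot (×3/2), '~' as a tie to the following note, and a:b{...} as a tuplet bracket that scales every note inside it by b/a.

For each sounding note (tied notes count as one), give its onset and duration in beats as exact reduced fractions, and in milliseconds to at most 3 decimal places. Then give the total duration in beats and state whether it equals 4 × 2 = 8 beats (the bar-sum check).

1) 0.0ms=0b +97.403ms=2/7b
2) 97.403ms=2/7b +97.403ms=2/7b
3) 194.805ms=4/7b +97.403ms=2/7b
4) 292.208ms=6/7b +97.403ms=2/7b
5) 389.61ms=8/7b +97.403ms=2/7b
6) 487.013ms=10/7b +97.403ms=2/7b
7) 584.416ms=12/7b +97.403ms=2/7b
8) 681.818ms=2b +113.636ms=1/3b
9) 795.455ms=7/3b +227.273ms=2/3b
10) 1022.727ms=3b +340.909ms=1b
11) 1363.636ms=4b +170.455ms=1/2b
12) 1534.091ms=9/2b +170.455ms=1/2b
13) 1704.545ms=5b +68.182ms=1/5b
14) 1772.727ms=26/5b +68.182ms=1/5b
15) 1840.909ms=27/5b +68.182ms=1/5b
16) 1909.091ms=28/5b +68.182ms=1/5b
17) 1977.273ms=29/5b +68.182ms=1/5b
18) 2045.455ms=6b +255.682ms=3/4b
19) 2301.136ms=27/4b +255.682ms=3/4b
20) 2556.818ms=15/2b +85.227ms=1/4b
21) 2642.045ms=31/4b +85.227ms=1/4b
Σ=8b of 8 (176bpm 2/4) — PASS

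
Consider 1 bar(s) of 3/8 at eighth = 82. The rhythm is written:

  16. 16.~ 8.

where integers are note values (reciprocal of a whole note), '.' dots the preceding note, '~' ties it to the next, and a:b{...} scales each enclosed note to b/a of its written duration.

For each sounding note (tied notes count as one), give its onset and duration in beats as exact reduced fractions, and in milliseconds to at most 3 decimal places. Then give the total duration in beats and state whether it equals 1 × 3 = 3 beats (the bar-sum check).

1) 0.0ms=0b +548.78ms=3/4b
2) 548.78ms=3/4b +1646.341ms=9/4b
Σ=3b of 3 (82bpm 3/8) — PASS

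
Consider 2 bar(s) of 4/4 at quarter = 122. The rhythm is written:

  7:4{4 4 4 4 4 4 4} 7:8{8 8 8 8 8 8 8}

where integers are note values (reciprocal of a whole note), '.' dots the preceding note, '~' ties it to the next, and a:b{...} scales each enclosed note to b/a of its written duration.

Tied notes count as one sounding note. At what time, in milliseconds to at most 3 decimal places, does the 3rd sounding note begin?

note 3 onset = 8/7b = 562.061ms

1. 0.0ms @ 0 + 281.03ms (4/7)
2. 281.03ms @ 4/7 + 281.03ms (4/7)
3. 562.061ms @ 8/7 + 281.03ms (4/7)
4. 843.091ms @ 12/7 + 281.03ms (4/7)
5. 1124.122ms @ 16/7 + 281.03ms (4/7)
6. 1405.152ms @ 20/7 + 281.03ms (4/7)
7. 1686.183ms @ 24/7 + 281.03ms (4/7)
8. 1967.213ms @ 4 + 281.03ms (4/7)
9. 2248.244ms @ 32/7 + 281.03ms (4/7)
10. 2529.274ms @ 36/7 + 281.03ms (4/7)
11. 2810.304ms @ 40/7 + 281.03ms (4/7)
12. 3091.335ms @ 44/7 + 281.03ms (4/7)
13. 3372.365ms @ 48/7 + 281.03ms (4/7)
14. 3653.396ms @ 52/7 + 281.03ms (4/7)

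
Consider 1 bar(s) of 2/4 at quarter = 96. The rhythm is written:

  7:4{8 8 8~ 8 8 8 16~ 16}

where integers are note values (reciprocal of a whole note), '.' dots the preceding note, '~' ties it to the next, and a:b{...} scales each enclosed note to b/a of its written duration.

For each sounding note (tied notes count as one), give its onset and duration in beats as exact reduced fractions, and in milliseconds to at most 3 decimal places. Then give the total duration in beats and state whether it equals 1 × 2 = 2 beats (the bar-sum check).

1) 0.0ms=0b +178.571ms=2/7b
2) 178.571ms=2/7b +178.571ms=2/7b
3) 357.143ms=4/7b +357.143ms=4/7b
4) 714.286ms=8/7b +178.571ms=2/7b
5) 892.857ms=10/7b +178.571ms=2/7b
6) 1071.429ms=12/7b +178.571ms=2/7b
Σ=2b of 2 (96bpm 2/4) — PASS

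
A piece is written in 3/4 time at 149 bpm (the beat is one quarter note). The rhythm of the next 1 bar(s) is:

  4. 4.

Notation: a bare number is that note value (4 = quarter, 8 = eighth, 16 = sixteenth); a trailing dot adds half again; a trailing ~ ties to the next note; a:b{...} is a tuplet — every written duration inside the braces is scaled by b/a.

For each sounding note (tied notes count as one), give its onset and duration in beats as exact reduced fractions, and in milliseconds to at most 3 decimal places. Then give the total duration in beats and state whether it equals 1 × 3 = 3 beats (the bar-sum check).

1) 0.0ms=0b +604.027ms=3/2b
2) 604.027ms=3/2b +604.027ms=3/2b
Σ=3b of 3 (149bpm 3/4) — PASS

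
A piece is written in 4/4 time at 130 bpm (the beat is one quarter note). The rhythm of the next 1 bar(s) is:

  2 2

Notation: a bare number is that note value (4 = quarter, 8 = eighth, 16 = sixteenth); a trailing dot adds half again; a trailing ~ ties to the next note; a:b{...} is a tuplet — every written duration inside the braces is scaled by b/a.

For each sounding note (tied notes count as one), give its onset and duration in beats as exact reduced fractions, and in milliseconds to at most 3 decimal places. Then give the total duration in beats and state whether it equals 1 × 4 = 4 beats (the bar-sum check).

1) 0.0ms=0b +923.077ms=2b
2) 923.077ms=2b +923.077ms=2b
Σ=4b of 4 (130bpm 4/4) — PASS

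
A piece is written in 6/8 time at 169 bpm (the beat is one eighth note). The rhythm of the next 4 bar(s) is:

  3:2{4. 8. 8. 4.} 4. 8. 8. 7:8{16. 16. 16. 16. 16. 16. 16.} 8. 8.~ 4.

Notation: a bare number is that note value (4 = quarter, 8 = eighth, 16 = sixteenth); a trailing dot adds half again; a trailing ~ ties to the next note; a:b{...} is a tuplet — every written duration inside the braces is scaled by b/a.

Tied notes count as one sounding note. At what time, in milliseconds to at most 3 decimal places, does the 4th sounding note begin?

1. 0.0ms @ 0 + 710.059ms (2)
2. 710.059ms @ 2 + 355.03ms (1)
3. 1065.089ms @ 3 + 355.03ms (1)
4. 1420.118ms @ 4 + 710.059ms (2)
5. 2130.178ms @ 6 + 1065.089ms (3)
6. 3195.266ms @ 9 + 532.544ms (3/2)
7. 3727.811ms @ 21/2 + 532.544ms (3/2)
8. 4260.355ms @ 12 + 304.311ms (6/7)
9. 4564.666ms @ 90/7 + 304.311ms (6/7)
10. 4868.977ms @ 96/7 + 304.311ms (6/7)
11. 5173.288ms @ 102/7 + 304.311ms (6/7)
12. 5477.599ms @ 108/7 + 304.311ms (6/7)
13. 5781.91ms @ 114/7 + 304.311ms (6/7)
14. 6086.221ms @ 120/7 + 304.311ms (6/7)
15. 6390.533ms @ 18 + 532.544ms (3/2)
16. 6923.077ms @ 39/2 + 1597.633ms (9/2)

note 4 onset = 4b = 1420.118ms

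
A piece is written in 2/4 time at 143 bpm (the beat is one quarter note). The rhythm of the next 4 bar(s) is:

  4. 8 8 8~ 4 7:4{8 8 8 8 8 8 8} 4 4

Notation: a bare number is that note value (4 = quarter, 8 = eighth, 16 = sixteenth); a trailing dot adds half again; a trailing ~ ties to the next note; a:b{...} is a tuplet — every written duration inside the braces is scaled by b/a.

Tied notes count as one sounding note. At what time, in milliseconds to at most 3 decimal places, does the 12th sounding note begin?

note 12 onset = 6b = 2517.483ms

1. 0.0ms @ 0 + 629.371ms (3/2)
2. 629.371ms @ 3/2 + 209.79ms (1/2)
3. 839.161ms @ 2 + 209.79ms (1/2)
4. 1048.951ms @ 5/2 + 629.371ms (3/2)
5. 1678.322ms @ 4 + 119.88ms (2/7)
6. 1798.202ms @ 30/7 + 119.88ms (2/7)
7. 1918.082ms @ 32/7 + 119.88ms (2/7)
8. 2037.962ms @ 34/7 + 119.88ms (2/7)
9. 2157.842ms @ 36/7 + 119.88ms (2/7)
10. 2277.722ms @ 38/7 + 119.88ms (2/7)
11. 2397.602ms @ 40/7 + 119.88ms (2/7)
12. 2517.483ms @ 6 + 419.58ms (1)
13. 2937.063ms @ 7 + 419.58ms (1)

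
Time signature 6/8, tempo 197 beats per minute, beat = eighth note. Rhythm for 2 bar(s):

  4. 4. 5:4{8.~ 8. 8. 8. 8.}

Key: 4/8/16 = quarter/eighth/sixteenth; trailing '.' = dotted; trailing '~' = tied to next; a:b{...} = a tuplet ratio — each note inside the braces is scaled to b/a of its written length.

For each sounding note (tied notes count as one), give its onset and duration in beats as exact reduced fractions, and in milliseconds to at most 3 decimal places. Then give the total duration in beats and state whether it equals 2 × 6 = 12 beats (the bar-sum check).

1) 0.0ms=0b +913.706ms=3b
2) 913.706ms=3b +913.706ms=3b
3) 1827.411ms=6b +730.964ms=12/5b
4) 2558.376ms=42/5b +365.482ms=6/5b
5) 2923.858ms=48/5b +365.482ms=6/5b
6) 3289.34ms=54/5b +365.482ms=6/5b
Σ=12b of 12 (197bpm 6/8) — PASS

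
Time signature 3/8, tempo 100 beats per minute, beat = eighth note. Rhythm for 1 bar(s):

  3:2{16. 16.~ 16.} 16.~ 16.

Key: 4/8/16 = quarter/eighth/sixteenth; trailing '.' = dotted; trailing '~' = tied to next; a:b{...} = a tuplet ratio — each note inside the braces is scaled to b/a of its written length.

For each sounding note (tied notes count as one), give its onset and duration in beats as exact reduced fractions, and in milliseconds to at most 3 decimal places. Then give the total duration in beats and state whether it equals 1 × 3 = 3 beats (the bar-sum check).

1) 0.0ms=0b +300.0ms=1/2b
2) 300.0ms=1/2b +600.0ms=1b
3) 900.0ms=3/2b +900.0ms=3/2b
Σ=3b of 3 (100bpm 3/8) — PASS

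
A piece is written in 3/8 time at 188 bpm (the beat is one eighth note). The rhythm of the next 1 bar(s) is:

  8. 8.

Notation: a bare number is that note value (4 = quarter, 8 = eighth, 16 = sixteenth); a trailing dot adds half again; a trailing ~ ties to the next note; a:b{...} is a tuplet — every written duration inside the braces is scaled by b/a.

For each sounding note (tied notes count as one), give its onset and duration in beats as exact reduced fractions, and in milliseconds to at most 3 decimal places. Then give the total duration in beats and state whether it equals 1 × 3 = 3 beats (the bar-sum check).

1) 0.0ms=0b +478.723ms=3/2b
2) 478.723ms=3/2b +478.723ms=3/2b
Σ=3b of 3 (188bpm 3/8) — PASS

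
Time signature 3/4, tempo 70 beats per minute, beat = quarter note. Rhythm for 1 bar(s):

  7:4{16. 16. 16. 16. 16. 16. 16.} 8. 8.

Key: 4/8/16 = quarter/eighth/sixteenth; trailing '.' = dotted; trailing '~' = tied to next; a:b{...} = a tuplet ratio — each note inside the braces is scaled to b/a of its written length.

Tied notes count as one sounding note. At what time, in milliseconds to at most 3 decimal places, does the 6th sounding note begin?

note 6 onset = 15/14b = 918.367ms

1. 0.0ms @ 0 + 183.673ms (3/14)
2. 183.673ms @ 3/14 + 183.673ms (3/14)
3. 367.347ms @ 3/7 + 183.673ms (3/14)
4. 551.02ms @ 9/14 + 183.673ms (3/14)
5. 734.694ms @ 6/7 + 183.673ms (3/14)
6. 918.367ms @ 15/14 + 183.673ms (3/14)
7. 1102.041ms @ 9/7 + 183.673ms (3/14)
8. 1285.714ms @ 3/2 + 642.857ms (3/4)
9. 1928.571ms @ 9/4 + 642.857ms (3/4)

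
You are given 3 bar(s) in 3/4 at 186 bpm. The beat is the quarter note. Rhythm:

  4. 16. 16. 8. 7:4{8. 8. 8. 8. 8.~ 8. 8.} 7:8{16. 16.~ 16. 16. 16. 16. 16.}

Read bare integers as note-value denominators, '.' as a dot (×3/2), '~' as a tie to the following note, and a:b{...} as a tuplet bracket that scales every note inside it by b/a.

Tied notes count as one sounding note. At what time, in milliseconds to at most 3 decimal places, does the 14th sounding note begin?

1. 0.0ms @ 0 + 483.871ms (3/2)
2. 483.871ms @ 3/2 + 120.968ms (3/8)
3. 604.839ms @ 15/8 + 120.968ms (3/8)
4. 725.806ms @ 9/4 + 241.935ms (3/4)
5. 967.742ms @ 3 + 138.249ms (3/7)
6. 1105.991ms @ 24/7 + 138.249ms (3/7)
7. 1244.24ms @ 27/7 + 138.249ms (3/7)
8. 1382.488ms @ 30/7 + 138.249ms (3/7)
9. 1520.737ms @ 33/7 + 276.498ms (6/7)
10. 1797.235ms @ 39/7 + 138.249ms (3/7)
11. 1935.484ms @ 6 + 138.249ms (3/7)
12. 2073.733ms @ 45/7 + 276.498ms (6/7)
13. 2350.23ms @ 51/7 + 138.249ms (3/7)
14. 2488.479ms @ 54/7 + 138.249ms (3/7)
15. 2626.728ms @ 57/7 + 138.249ms (3/7)
16. 2764.977ms @ 60/7 + 138.249ms (3/7)

note 14 onset = 54/7b = 2488.479ms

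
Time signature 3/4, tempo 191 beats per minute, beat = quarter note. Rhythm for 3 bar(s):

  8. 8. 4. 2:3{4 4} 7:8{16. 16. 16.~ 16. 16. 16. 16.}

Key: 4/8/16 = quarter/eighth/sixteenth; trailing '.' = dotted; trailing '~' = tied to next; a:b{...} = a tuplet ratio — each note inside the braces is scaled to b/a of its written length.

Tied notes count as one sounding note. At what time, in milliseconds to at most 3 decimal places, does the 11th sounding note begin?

note 11 onset = 60/7b = 2692.595ms

1. 0.0ms @ 0 + 235.602ms (3/4)
2. 235.602ms @ 3/4 + 235.602ms (3/4)
3. 471.204ms @ 3/2 + 471.204ms (3/2)
4. 942.408ms @ 3 + 471.204ms (3/2)
5. 1413.613ms @ 9/2 + 471.204ms (3/2)
6. 1884.817ms @ 6 + 134.63ms (3/7)
7. 2019.447ms @ 45/7 + 134.63ms (3/7)
8. 2154.076ms @ 48/7 + 269.26ms (6/7)
9. 2423.336ms @ 54/7 + 134.63ms (3/7)
10. 2557.966ms @ 57/7 + 134.63ms (3/7)
11. 2692.595ms @ 60/7 + 134.63ms (3/7)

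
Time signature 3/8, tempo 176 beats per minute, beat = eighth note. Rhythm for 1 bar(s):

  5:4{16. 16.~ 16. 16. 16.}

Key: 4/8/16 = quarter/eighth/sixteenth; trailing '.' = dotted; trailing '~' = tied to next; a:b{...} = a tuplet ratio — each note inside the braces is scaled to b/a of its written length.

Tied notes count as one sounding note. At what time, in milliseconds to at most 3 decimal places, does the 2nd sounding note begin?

1. 0.0ms @ 0 + 204.545ms (3/5)
2. 204.545ms @ 3/5 + 409.091ms (6/5)
3. 613.636ms @ 9/5 + 204.545ms (3/5)
4. 818.182ms @ 12/5 + 204.545ms (3/5)

note 2 onset = 3/5b = 204.545ms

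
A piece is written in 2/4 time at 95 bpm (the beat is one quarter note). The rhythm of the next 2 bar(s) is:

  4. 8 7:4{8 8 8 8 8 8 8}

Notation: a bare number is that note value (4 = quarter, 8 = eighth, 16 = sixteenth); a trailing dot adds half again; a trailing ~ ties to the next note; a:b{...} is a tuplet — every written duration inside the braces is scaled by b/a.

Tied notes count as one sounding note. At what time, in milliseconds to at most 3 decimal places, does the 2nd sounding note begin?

note 2 onset = 3/2b = 947.368ms

1. 0.0ms @ 0 + 947.368ms (3/2)
2. 947.368ms @ 3/2 + 315.789ms (1/2)
3. 1263.158ms @ 2 + 180.451ms (2/7)
4. 1443.609ms @ 16/7 + 180.451ms (2/7)
5. 1624.06ms @ 18/7 + 180.451ms (2/7)
6. 1804.511ms @ 20/7 + 180.451ms (2/7)
7. 1984.962ms @ 22/7 + 180.451ms (2/7)
8. 2165.414ms @ 24/7 + 180.451ms (2/7)
9. 2345.865ms @ 26/7 + 180.451ms (2/7)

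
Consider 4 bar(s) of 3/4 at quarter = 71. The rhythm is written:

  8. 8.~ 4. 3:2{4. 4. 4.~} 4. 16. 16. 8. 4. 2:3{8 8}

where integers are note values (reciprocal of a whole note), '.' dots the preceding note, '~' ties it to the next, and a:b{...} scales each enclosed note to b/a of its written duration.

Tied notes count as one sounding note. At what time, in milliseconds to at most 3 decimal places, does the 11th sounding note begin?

1. 0.0ms @ 0 + 633.803ms (3/4)
2. 633.803ms @ 3/4 + 1901.408ms (9/4)
3. 2535.211ms @ 3 + 845.07ms (1)
4. 3380.282ms @ 4 + 845.07ms (1)
5. 4225.352ms @ 5 + 2112.676ms (5/2)
6. 6338.028ms @ 15/2 + 316.901ms (3/8)
7. 6654.93ms @ 63/8 + 316.901ms (3/8)
8. 6971.831ms @ 33/4 + 633.803ms (3/4)
9. 7605.634ms @ 9 + 1267.606ms (3/2)
10. 8873.239ms @ 21/2 + 633.803ms (3/4)
11. 9507.042ms @ 45/4 + 633.803ms (3/4)

note 11 onset = 45/4b = 9507.042ms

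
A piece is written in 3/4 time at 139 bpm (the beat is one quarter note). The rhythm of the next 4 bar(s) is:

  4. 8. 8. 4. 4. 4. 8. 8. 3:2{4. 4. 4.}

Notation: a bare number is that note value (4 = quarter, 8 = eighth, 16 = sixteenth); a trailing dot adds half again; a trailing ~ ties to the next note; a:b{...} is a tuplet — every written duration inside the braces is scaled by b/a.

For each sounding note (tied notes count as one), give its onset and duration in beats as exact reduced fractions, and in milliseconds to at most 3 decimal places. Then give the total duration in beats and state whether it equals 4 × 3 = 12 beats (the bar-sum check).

1) 0.0ms=0b +647.482ms=3/2b
2) 647.482ms=3/2b +323.741ms=3/4b
3) 971.223ms=9/4b +323.741ms=3/4b
4) 1294.964ms=3b +647.482ms=3/2b
5) 1942.446ms=9/2b +647.482ms=3/2b
6) 2589.928ms=6b +647.482ms=3/2b
7) 3237.41ms=15/2b +323.741ms=3/4b
8) 3561.151ms=33/4b +323.741ms=3/4b
9) 3884.892ms=9b +431.655ms=1b
10) 4316.547ms=10b +431.655ms=1b
11) 4748.201ms=11b +431.655ms=1b
Σ=12b of 12 (139bpm 3/4) — PASS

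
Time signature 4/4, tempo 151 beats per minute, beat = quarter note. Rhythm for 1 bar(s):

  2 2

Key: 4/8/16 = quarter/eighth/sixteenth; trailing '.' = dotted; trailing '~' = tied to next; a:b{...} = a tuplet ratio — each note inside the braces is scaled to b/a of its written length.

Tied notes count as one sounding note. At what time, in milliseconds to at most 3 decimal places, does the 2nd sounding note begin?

note 2 onset = 2b = 794.702ms

1. 0.0ms @ 0 + 794.702ms (2)
2. 794.702ms @ 2 + 794.702ms (2)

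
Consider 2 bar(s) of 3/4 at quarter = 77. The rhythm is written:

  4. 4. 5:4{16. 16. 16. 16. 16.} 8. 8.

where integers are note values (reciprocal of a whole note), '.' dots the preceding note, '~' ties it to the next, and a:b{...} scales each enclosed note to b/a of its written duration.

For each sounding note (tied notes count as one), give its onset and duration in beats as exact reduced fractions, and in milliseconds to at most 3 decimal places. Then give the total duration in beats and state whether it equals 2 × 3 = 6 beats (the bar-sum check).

1) 0.0ms=0b +1168.831ms=3/2b
2) 1168.831ms=3/2b +1168.831ms=3/2b
3) 2337.662ms=3b +233.766ms=3/10b
4) 2571.429ms=33/10b +233.766ms=3/10b
5) 2805.195ms=18/5b +233.766ms=3/10b
6) 3038.961ms=39/10b +233.766ms=3/10b
7) 3272.727ms=21/5b +233.766ms=3/10b
8) 3506.494ms=9/2b +584.416ms=3/4b
9) 4090.909ms=21/4b +584.416ms=3/4b
Σ=6b of 6 (77bpm 3/4) — PASS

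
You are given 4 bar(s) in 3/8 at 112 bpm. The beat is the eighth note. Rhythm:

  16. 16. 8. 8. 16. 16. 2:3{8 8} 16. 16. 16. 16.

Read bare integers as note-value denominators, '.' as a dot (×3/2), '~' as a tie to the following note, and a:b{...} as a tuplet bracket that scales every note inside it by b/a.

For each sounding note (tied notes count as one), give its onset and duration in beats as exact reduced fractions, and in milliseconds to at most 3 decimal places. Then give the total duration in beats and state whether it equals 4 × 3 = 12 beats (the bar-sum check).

1) 0.0ms=0b +401.786ms=3/4b
2) 401.786ms=3/4b +401.786ms=3/4b
3) 803.571ms=3/2b +803.571ms=3/2b
4) 1607.143ms=3b +803.571ms=3/2b
5) 2410.714ms=9/2b +401.786ms=3/4b
6) 2812.5ms=21/4b +401.786ms=3/4b
7) 3214.286ms=6b +803.571ms=3/2b
8) 4017.857ms=15/2b +803.571ms=3/2b
9) 4821.429ms=9b +401.786ms=3/4b
10) 5223.214ms=39/4b +401.786ms=3/4b
11) 5625.0ms=21/2b +401.786ms=3/4b
12) 6026.786ms=45/4b +401.786ms=3/4b
Σ=12b of 12 (112bpm 3/8) — PASS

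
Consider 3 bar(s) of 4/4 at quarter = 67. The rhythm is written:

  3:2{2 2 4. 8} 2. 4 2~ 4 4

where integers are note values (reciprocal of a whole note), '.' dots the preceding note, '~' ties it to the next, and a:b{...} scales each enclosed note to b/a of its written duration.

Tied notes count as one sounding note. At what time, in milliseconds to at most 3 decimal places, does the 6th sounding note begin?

1. 0.0ms @ 0 + 1194.03ms (4/3)
2. 1194.03ms @ 4/3 + 1194.03ms (4/3)
3. 2388.06ms @ 8/3 + 895.522ms (1)
4. 3283.582ms @ 11/3 + 298.507ms (1/3)
5. 3582.09ms @ 4 + 2686.567ms (3)
6. 6268.657ms @ 7 + 895.522ms (1)
7. 7164.179ms @ 8 + 2686.567ms (3)
8. 9850.746ms @ 11 + 895.522ms (1)

note 6 onset = 7b = 6268.657ms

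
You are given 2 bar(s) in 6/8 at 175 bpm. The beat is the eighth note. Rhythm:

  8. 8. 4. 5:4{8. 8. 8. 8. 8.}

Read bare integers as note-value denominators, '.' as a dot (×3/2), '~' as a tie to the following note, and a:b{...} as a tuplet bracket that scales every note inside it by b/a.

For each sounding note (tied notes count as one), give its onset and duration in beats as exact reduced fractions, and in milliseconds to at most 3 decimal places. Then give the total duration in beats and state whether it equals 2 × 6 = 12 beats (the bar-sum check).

1) 0.0ms=0b +514.286ms=3/2b
2) 514.286ms=3/2b +514.286ms=3/2b
3) 1028.571ms=3b +1028.571ms=3b
4) 2057.143ms=6b +411.429ms=6/5b
5) 2468.571ms=36/5b +411.429ms=6/5b
6) 2880.0ms=42/5b +411.429ms=6/5b
7) 3291.429ms=48/5b +411.429ms=6/5b
8) 3702.857ms=54/5b +411.429ms=6/5b
Σ=12b of 12 (175bpm 6/8) — PASS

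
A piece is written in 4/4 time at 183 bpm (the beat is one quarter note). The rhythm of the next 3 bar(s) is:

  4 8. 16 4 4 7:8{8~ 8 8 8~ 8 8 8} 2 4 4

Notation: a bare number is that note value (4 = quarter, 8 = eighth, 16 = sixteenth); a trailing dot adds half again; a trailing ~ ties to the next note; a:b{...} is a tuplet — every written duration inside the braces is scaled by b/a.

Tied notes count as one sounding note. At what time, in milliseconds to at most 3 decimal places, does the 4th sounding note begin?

1. 0.0ms @ 0 + 327.869ms (1)
2. 327.869ms @ 1 + 245.902ms (3/4)
3. 573.77ms @ 7/4 + 81.967ms (1/4)
4. 655.738ms @ 2 + 327.869ms (1)
5. 983.607ms @ 3 + 327.869ms (1)
6. 1311.475ms @ 4 + 374.707ms (8/7)
7. 1686.183ms @ 36/7 + 187.354ms (4/7)
8. 1873.536ms @ 40/7 + 374.707ms (8/7)
9. 2248.244ms @ 48/7 + 187.354ms (4/7)
10. 2435.597ms @ 52/7 + 187.354ms (4/7)
11. 2622.951ms @ 8 + 655.738ms (2)
12. 3278.689ms @ 10 + 327.869ms (1)
13. 3606.557ms @ 11 + 327.869ms (1)

note 4 onset = 2b = 655.738ms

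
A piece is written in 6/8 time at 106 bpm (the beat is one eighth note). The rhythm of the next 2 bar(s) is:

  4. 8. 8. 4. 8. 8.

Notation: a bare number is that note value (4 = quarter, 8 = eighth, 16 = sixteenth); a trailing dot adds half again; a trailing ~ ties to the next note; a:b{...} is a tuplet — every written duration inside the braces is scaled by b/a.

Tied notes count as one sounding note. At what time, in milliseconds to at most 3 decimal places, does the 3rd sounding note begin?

note 3 onset = 9/2b = 2547.17ms

1. 0.0ms @ 0 + 1698.113ms (3)
2. 1698.113ms @ 3 + 849.057ms (3/2)
3. 2547.17ms @ 9/2 + 849.057ms (3/2)
4. 3396.226ms @ 6 + 1698.113ms (3)
5. 5094.34ms @ 9 + 849.057ms (3/2)
6. 5943.396ms @ 21/2 + 849.057ms (3/2)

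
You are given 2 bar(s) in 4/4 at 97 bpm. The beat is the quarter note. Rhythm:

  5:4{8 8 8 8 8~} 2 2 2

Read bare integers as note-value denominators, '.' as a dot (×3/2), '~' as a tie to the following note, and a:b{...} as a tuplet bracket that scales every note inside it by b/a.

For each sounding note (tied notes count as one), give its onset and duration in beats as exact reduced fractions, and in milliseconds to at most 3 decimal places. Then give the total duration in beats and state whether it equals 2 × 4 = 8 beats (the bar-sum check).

1) 0.0ms=0b +247.423ms=2/5b
2) 247.423ms=2/5b +247.423ms=2/5b
3) 494.845ms=4/5b +247.423ms=2/5b
4) 742.268ms=6/5b +247.423ms=2/5b
5) 989.691ms=8/5b +1484.536ms=12/5b
6) 2474.227ms=4b +1237.113ms=2b
7) 3711.34ms=6b +1237.113ms=2b
Σ=8b of 8 (97bpm 4/4) — PASS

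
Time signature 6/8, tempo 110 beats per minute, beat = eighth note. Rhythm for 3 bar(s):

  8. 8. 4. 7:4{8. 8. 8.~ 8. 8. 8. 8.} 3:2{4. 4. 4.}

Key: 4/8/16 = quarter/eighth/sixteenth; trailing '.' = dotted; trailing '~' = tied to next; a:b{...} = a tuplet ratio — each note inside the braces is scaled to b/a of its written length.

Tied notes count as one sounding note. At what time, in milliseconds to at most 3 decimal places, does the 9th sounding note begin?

note 9 onset = 78/7b = 6077.922ms

1. 0.0ms @ 0 + 818.182ms (3/2)
2. 818.182ms @ 3/2 + 818.182ms (3/2)
3. 1636.364ms @ 3 + 1636.364ms (3)
4. 3272.727ms @ 6 + 467.532ms (6/7)
5. 3740.26ms @ 48/7 + 467.532ms (6/7)
6. 4207.792ms @ 54/7 + 935.065ms (12/7)
7. 5142.857ms @ 66/7 + 467.532ms (6/7)
8. 5610.39ms @ 72/7 + 467.532ms (6/7)
9. 6077.922ms @ 78/7 + 467.532ms (6/7)
10. 6545.455ms @ 12 + 1090.909ms (2)
11. 7636.364ms @ 14 + 1090.909ms (2)
12. 8727.273ms @ 16 + 1090.909ms (2)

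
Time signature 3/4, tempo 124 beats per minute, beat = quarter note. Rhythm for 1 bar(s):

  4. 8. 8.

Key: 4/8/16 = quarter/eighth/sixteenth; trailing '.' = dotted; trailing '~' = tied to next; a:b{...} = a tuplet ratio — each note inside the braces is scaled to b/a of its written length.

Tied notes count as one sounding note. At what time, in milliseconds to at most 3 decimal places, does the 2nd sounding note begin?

1. 0.0ms @ 0 + 725.806ms (3/2)
2. 725.806ms @ 3/2 + 362.903ms (3/4)
3. 1088.71ms @ 9/4 + 362.903ms (3/4)

note 2 onset = 3/2b = 725.806ms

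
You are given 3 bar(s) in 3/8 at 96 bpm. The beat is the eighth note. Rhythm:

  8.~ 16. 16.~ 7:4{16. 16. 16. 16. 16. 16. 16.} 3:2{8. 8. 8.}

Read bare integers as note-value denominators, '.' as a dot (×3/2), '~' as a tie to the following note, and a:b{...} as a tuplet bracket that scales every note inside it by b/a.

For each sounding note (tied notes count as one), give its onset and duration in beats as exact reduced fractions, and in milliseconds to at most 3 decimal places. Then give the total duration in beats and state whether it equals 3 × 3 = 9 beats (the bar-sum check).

1) 0.0ms=0b +1406.25ms=9/4b
2) 1406.25ms=9/4b +736.607ms=33/28b
3) 2142.857ms=24/7b +267.857ms=3/7b
4) 2410.714ms=27/7b +267.857ms=3/7b
5) 2678.571ms=30/7b +267.857ms=3/7b
6) 2946.429ms=33/7b +267.857ms=3/7b
7) 3214.286ms=36/7b +267.857ms=3/7b
8) 3482.143ms=39/7b +267.857ms=3/7b
9) 3750.0ms=6b +625.0ms=1b
10) 4375.0ms=7b +625.0ms=1b
11) 5000.0ms=8b +625.0ms=1b
Σ=9b of 9 (96bpm 3/8) — PASS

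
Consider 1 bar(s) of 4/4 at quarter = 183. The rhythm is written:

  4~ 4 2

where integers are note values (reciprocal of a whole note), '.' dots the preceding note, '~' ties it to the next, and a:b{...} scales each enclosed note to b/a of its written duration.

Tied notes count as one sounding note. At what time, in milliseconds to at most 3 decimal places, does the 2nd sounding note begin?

note 2 onset = 2b = 655.738ms

1. 0.0ms @ 0 + 655.738ms (2)
2. 655.738ms @ 2 + 655.738ms (2)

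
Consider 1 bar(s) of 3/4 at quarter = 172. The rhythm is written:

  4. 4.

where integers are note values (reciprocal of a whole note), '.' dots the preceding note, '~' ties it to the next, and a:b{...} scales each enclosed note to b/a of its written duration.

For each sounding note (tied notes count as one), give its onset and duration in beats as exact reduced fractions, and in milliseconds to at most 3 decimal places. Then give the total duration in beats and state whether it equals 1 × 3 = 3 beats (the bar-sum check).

1) 0.0ms=0b +523.256ms=3/2b
2) 523.256ms=3/2b +523.256ms=3/2b
Σ=3b of 3 (172bpm 3/4) — PASS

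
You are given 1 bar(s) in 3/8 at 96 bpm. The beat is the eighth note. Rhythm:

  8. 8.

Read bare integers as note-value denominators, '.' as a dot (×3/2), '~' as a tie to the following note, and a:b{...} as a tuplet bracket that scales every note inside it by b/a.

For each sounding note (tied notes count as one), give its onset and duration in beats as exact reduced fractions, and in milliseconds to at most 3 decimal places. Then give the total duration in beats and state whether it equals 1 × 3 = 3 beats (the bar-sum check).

1) 0.0ms=0b +937.5ms=3/2b
2) 937.5ms=3/2b +937.5ms=3/2b
Σ=3b of 3 (96bpm 3/8) — PASS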